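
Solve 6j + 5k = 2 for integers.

Step 1: Check solvability.
gcd(6, 5) = 1
Since 1 divides 2, solutions exist.

Step 2: Apply extended Euclidean algorithm to find gcd.
We find integers such that 6*x0 + 5*y0 = 1

Step 3: Scale the particular solution.
Multiply by 2/1 = 2:
j = 2, k = -2

Step 4: Verify.
6*(2) + 5*(-2) = 2 = 2 ✓

j = 2, k = -2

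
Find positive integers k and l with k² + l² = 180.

We need to find integers k, l > 0 such that k² + l² = 180.
Trying k = 6: l² = 180 - 6² = 180 - 36 = 144
l = 12
Check: 6² + 12² = 36 + 144 = 180 ✓

180 = 6² + 12²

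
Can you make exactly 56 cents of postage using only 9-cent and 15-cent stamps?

We need non-negative x, y with 9x + 15y = 56.
gcd(9, 15) = 3, and 3 does not divide 56.
No integer solutions exist, so certainly no non-negative ones.

No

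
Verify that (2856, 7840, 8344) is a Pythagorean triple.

Compute a² + b² = 2856² + 7840² = 8156736 + 61465600 = 69622336
Compute c² = 8344² = 69622336
Since 69622336 = 69622336, confirmed.

Yes, it is a Pythagorean triple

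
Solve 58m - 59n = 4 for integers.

Step 1: Check solvability.
gcd(58, 59) = 1
Since 1 divides 4, solutions exist.

Step 2: Apply extended Euclidean algorithm to find gcd.
We find integers such that 58*x0 + 59*y0 = 1

Step 3: Scale the particular solution.
Multiply by 4/1 = 4:
m = -4, n = -4

Step 4: Verify.
58*(-4) - 59*(-4) = 4 = 4 ✓

m = -4, n = -4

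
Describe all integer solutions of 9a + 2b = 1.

Step 1: Compute gcd(9, 2) = 1.
Since 1 divides 1, solutions exist.

Step 2: Find a particular solution using extended Euclidean algorithm.
We get a₀ = 1, b₀ = -4.
Check: 9*1 + 2*-4 = 1 = 1 ✓

Step 3: Write the general solution.
a = 1 + (2/1)t = 1 + 2t
b = -4 - (9/1)t = -4 - 9t
for any integer t.

a = 1 + 2t, b = -4 - 9t for integer t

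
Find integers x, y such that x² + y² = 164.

We need to find integers x, y > 0 such that x² + y² = 164.
Trying x = 8: y² = 164 - 8² = 164 - 64 = 100
y = 10
Check: 8² + 10² = 64 + 100 = 164 ✓

164 = 8² + 10²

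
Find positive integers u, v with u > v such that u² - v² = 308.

Factor: u² - v² = (u+v)(u-v) = 308.
We need two factors of 308 with the same parity.
Use u+v = 154 and u-v = 2 (product 154·2 = 308).
Adding: 2u = 156, so u = 78.
Subtracting: 2v = 152, so v = 76.
Check: 78² - 76² = 6084 - 5776 = 308 ✓

u = 78, v = 76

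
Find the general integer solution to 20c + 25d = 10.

Step 1: Compute gcd(20, 25) = 5.
Since 5 divides 10, solutions exist.

Step 2: Find a particular solution using extended Euclidean algorithm.
We get c₀ = -2, d₀ = 2.
Check: 20*-2 + 25*2 = 10 = 10 ✓

Step 3: Write the general solution.
c = -2 + (25/5)t = -2 + 5t
d = 2 - (20/5)t = 2 - 4t
for any integer t.

c = -2 + 5t, d = 2 - 4t for integer t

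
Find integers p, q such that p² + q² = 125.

We need to find integers p, q > 0 such that p² + q² = 125.
Trying p = 2: q² = 125 - 2² = 125 - 4 = 121
q = 11
Check: 2² + 11² = 4 + 121 = 125 ✓

125 = 2² + 11²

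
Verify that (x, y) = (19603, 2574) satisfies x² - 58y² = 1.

Compute x² = 19603² = 384277609
Compute 58y² = 58·2574² = 58·6625476 = 384277608
x² - 58y² = 384277609 - 384277608 = 1
Since this equals 1, (19603, 2574) is a solution.

Yes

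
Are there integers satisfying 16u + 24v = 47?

Step 1: Compute gcd(16, 24).
gcd(16, 24) = 8

Step 2: Check divisibility.
Does 8 divide 47? 47 = 8 x 5 + 7, so no.

By the theorem on linear Diophantine equations, 16u + 24v = 47 has integer solutions if and only if gcd(16, 24) divides 47. Since 8 does not divide 47, no solutions exist.

No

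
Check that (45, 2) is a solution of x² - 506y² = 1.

Compute x² = 45² = 2025
Compute 506y² = 506·2² = 506·4 = 2024
x² - 506y² = 2025 - 2024 = 1
Since this equals 1, (45, 2) is a solution.

Yes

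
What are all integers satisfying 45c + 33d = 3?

Step 1: Compute gcd(45, 33) = 3.
Since 3 divides 3, solutions exist.

Step 2: Find a particular solution using extended Euclidean algorithm.
We get c₀ = 3, d₀ = -4.
Check: 45*3 + 33*-4 = 3 = 3 ✓

Step 3: Write the general solution.
c = 3 + (33/3)t = 3 + 11t
d = -4 - (45/3)t = -4 - 15t
for any integer t.

c = 3 + 11t, d = -4 - 15t for integer t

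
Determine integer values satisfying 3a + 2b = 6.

Step 1: Check solvability.
gcd(3, 2) = 1
Since 1 divides 6, solutions exist.

Step 2: Apply extended Euclidean algorithm to find gcd.
We find integers such that 3*x0 + 2*y0 = 1

Step 3: Scale the particular solution.
Multiply by 6/1 = 6:
a = 6, b = -6

Step 4: Verify.
3*(6) + 2*(-6) = 6 = 6 ✓

a = 6, b = -6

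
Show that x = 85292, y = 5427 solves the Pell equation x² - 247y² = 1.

Compute x² = 85292² = 7274725264
Compute 247y² = 247·5427² = 247·29452329 = 7274725263
x² - 247y² = 7274725264 - 7274725263 = 1
Since this equals 1, (85292, 5427) is a solution.

Yes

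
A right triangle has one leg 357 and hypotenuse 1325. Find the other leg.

b² = c² - a² = 1755625 - 127449 = 1628176
b = 1276

1276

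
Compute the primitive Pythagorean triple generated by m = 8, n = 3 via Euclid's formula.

a = m² - n² = 64 - 9 = 55
b = 2mn = 2·8·3 = 48
c = m² + n² = 64 + 9 = 73
Verify: 55² + 48² = 3025 + 2304 = 5329 = 73² ✓

(55, 48, 73)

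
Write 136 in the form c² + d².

We need to find integers c, d > 0 such that c² + d² = 136.
Trying c = 6: d² = 136 - 6² = 136 - 36 = 100
d = 10
Check: 6² + 10² = 36 + 100 = 136 ✓

136 = 6² + 10²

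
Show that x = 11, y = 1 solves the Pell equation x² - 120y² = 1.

Compute x² = 11² = 121
Compute 120y² = 120·1² = 120·1 = 120
x² - 120y² = 121 - 120 = 1
Since this equals 1, (11, 1) is a solution.

Yes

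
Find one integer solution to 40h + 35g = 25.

Step 1: Check solvability.
gcd(40, 35) = 5
Since 5 divides 25, solutions exist.

Step 2: Apply extended Euclidean algorithm to find gcd.
We find integers such that 40*x0 + 35*y0 = 5

Step 3: Scale the particular solution.
Multiply by 25/5 = 5:
h = 5, g = -5

Step 4: Verify.
40*(5) + 35*(-5) = 25 = 25 ✓

h = 5, g = -5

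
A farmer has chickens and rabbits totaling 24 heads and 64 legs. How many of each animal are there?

Let c = chickens, r = rabbits.
Heads: c + r = 24
Legs: 2c + 4r = 64
From the first equation, c = 24 - r. Substitute:
2(24 - r) + 4r = 64
48 + 2r = 64
r = (64 - 48)/2 = 8
c = 24 - 8 = 16

Chickens: 16, Rabbits: 8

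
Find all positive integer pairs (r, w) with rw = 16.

The positive divisors of 16 are: 1, 2, 4, 8, 16.
Each divisor d gives the pair (d, 16/d):
(1, 16), (2, 8), (4, 4), (8, 2), (16, 1)

(1, 16), (2, 8), (4, 4), (8, 2), (16, 1)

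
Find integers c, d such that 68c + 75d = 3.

Step 1: Check solvability.
gcd(68, 75) = 1
Since 1 divides 3, solutions exist.

Step 2: Apply extended Euclidean algorithm to find gcd.
We find integers such that 68*x0 + 75*y0 = 1

Step 3: Scale the particular solution.
Multiply by 3/1 = 3:
c = 96, d = -87

Step 4: Verify.
68*(96) + 75*(-87) = 3 = 3 ✓

c = 96, d = -87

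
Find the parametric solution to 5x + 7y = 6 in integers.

Step 1: Compute gcd(5, 7) = 1.
Since 1 divides 6, solutions exist.

Step 2: Find a particular solution using extended Euclidean algorithm.
We get x₀ = 18, y₀ = -12.
Check: 5*18 + 7*-12 = 6 = 6 ✓

Step 3: Write the general solution.
x = 18 + (7/1)t = 18 + 7t
y = -12 - (5/1)t = -12 - 5t
for any integer t.

x = 18 + 7t, y = -12 - 5t for integer t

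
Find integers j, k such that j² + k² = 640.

We need to find integers j, k > 0 such that j² + k² = 640.
Trying j = 8: k² = 640 - 8² = 640 - 64 = 576
k = 24
Check: 8² + 24² = 64 + 576 = 640 ✓

640 = 8² + 24²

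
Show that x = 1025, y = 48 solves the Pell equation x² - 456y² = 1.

Compute x² = 1025² = 1050625
Compute 456y² = 456·48² = 456·2304 = 1050624
x² - 456y² = 1050625 - 1050624 = 1
Since this equals 1, (1025, 48) is a solution.

Yes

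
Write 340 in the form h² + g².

We need to find integers h, g > 0 such that h² + g² = 340.
Trying h = 4: g² = 340 - 4² = 340 - 16 = 324
g = 18
Check: 4² + 18² = 16 + 324 = 340 ✓

340 = 4² + 18²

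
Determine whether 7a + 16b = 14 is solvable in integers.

Step 1: Compute gcd(7, 16).
gcd(7, 16) = 1

Step 2: Check divisibility.
Does 1 divide 14? 14 = 1 x 14, so yes.

By the theorem on linear Diophantine equations, 7a + 16b = 14 has integer solutions if and only if gcd(7, 16) divides 14. Since 1 | 14, solutions exist.

Yes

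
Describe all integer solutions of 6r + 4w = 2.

Step 1: Compute gcd(6, 4) = 2.
Since 2 divides 2, solutions exist.

Step 2: Find a particular solution using extended Euclidean algorithm.
We get r₀ = 1, w₀ = -1.
Check: 6*1 + 4*-1 = 2 = 2 ✓

Step 3: Write the general solution.
r = 1 + (4/2)t = 1 + 2t
w = -1 - (6/2)t = -1 - 3t
for any integer t.

r = 1 + 2t, w = -1 - 3t for integer t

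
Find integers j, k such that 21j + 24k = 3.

Step 1: Check solvability.
gcd(21, 24) = 3
Since 3 divides 3, solutions exist.

Step 2: Apply extended Euclidean algorithm to find gcd.
We find integers such that 21*x0 + 24*y0 = 3

Step 3: Scale the particular solution.
Multiply by 3/3 = 1:
j = -1, k = 1

Step 4: Verify.
21*(-1) + 24*(1) = 3 = 3 ✓

j = -1, k = 1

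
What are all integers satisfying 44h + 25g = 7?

Step 1: Compute gcd(44, 25) = 1.
Since 1 divides 7, solutions exist.

Step 2: Find a particular solution using extended Euclidean algorithm.
We get h₀ = 28, g₀ = -49.
Check: 44*28 + 25*-49 = 7 = 7 ✓

Step 3: Write the general solution.
h = 28 + (25/1)t = 28 + 25t
g = -49 - (44/1)t = -49 - 44t
for any integer t.

h = 28 + 25t, g = -49 - 44t for integer t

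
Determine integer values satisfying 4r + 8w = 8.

Step 1: Check solvability.
gcd(4, 8) = 4
Since 4 divides 8, solutions exist.

Step 2: Apply extended Euclidean algorithm to find gcd.
We find integers such that 4*x0 + 8*y0 = 4

Step 3: Scale the particular solution.
Multiply by 8/4 = 2:
r = 2, w = 0

Step 4: Verify.
4*(2) + 8*(0) = 8 = 8 ✓

r = 2, w = 0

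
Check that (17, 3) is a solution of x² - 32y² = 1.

Compute x² = 17² = 289
Compute 32y² = 32·3² = 32·9 = 288
x² - 32y² = 289 - 288 = 1
Since this equals 1, (17, 3) is a solution.

Yes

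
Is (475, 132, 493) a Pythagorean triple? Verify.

Compute a² + b² = 475² + 132² = 225625 + 17424 = 243049
Compute c² = 493² = 243049
Since 243049 = 243049, confirmed.

Yes, it is a Pythagorean triple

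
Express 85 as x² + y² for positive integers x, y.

We need to find integers x, y > 0 such that x² + y² = 85.
Trying x = 2: y² = 85 - 2² = 85 - 4 = 81
y = 9
Check: 2² + 9² = 4 + 81 = 85 ✓

85 = 2² + 9²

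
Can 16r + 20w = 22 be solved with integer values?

Step 1: Compute gcd(16, 20).
gcd(16, 20) = 4

Step 2: Check divisibility.
Does 4 divide 22? 22 = 4 x 5 + 2, so no.

By the theorem on linear Diophantine equations, 16r + 20w = 22 has integer solutions if and only if gcd(16, 20) divides 22. Since 4 does not divide 22, no solutions exist.

No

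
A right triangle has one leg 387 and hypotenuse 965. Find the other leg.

b² = c² - a² = 931225 - 149769 = 781456
b = 884

884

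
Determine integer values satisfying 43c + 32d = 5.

Step 1: Check solvability.
gcd(43, 32) = 1
Since 1 divides 5, solutions exist.

Step 2: Apply extended Euclidean algorithm to find gcd.
We find integers such that 43*x0 + 32*y0 = 1

Step 3: Scale the particular solution.
Multiply by 5/1 = 5:
c = 15, d = -20

Step 4: Verify.
43*(15) + 32*(-20) = 5 = 5 ✓

c = 15, d = -20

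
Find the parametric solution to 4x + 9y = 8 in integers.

Step 1: Compute gcd(4, 9) = 1.
Since 1 divides 8, solutions exist.

Step 2: Find a particular solution using extended Euclidean algorithm.
We get x₀ = -16, y₀ = 8.
Check: 4*-16 + 9*8 = 8 = 8 ✓

Step 3: Write the general solution.
x = -16 + (9/1)t = -16 + 9t
y = 8 - (4/1)t = 8 - 4t
for any integer t.

x = -16 + 9t, y = 8 - 4t for integer t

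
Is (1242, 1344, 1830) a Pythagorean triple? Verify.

Compute a² + b² = 1242² + 1344² = 1542564 + 1806336 = 3348900
Compute c² = 1830² = 3348900
Since 3348900 = 3348900, confirmed.

Yes, it is a Pythagorean triple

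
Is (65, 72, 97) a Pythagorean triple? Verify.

Compute a² + b² = 65² + 72² = 4225 + 5184 = 9409
Compute c² = 97² = 9409
Since 9409 = 9409, confirmed.

Yes, it is a Pythagorean triple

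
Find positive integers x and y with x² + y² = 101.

We need to find integers x, y > 0 such that x² + y² = 101.
Trying x = 1: y² = 101 - 1² = 101 - 1 = 100
y = 10
Check: 1² + 10² = 1 + 100 = 101 ✓

101 = 1² + 10²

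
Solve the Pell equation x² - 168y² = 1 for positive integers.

We seek the smallest positive integers (x, y) with x² - 168y² = 1, i.e., x² = 168y² + 1.
Try successive y values:
y = 1: x² = 168·1² + 1 = 169, x = 13 ✓

Verify: 13² - 168·1² = 169 - 168 = 1 ✓

x = 13, y = 1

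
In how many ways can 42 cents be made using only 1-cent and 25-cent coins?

We need non-negative integers (x, y) with 1x + 25y = 42.
For each x from 0 to 42, check if (42 - 1x) is a non-negative multiple of 25.
Solutions (x, y): (17,1), (42,0)
Count: 2

2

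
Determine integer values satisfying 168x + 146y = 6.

Step 1: Check solvability.
gcd(168, 146) = 2
Since 2 divides 6, solutions exist.

Step 2: Apply extended Euclidean algorithm to find gcd.
We find integers such that 168*x0 + 146*y0 = 2

Step 3: Scale the particular solution.
Multiply by 6/2 = 3:
x = 60, y = -69

Step 4: Verify.
168*(60) + 146*(-69) = 6 = 6 ✓

x = 60, y = -69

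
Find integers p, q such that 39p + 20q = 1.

Step 1: Check solvability.
gcd(39, 20) = 1
Since 1 divides 1, solutions exist.

Step 2: Apply extended Euclidean algorithm to find gcd.
We find integers such that 39*x0 + 20*y0 = 1

Step 3: Scale the particular solution.
Multiply by 1/1 = 1:
p = -1, q = 2

Step 4: Verify.
39*(-1) + 20*(2) = 1 = 1 ✓

p = -1, q = 2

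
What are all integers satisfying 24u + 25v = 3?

Step 1: Compute gcd(24, 25) = 1.
Since 1 divides 3, solutions exist.

Step 2: Find a particular solution using extended Euclidean algorithm.
We get u₀ = -3, v₀ = 3.
Check: 24*-3 + 25*3 = 3 = 3 ✓

Step 3: Write the general solution.
u = -3 + (25/1)t = -3 + 25t
v = 3 - (24/1)t = 3 - 24t
for any integer t.

u = -3 + 25t, v = 3 - 24t for integer t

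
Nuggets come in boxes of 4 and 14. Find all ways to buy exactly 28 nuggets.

We need non-negative integers (x, y) with 4x + 14y = 28.
For each x in 0..7, check if 28 - 4x is a non-negative multiple of 14.
x = 0: 14y = 28, y = 2 ✓
x = 7: 14y = 0, y = 0 ✓

(0 boxes of 4, 2 boxes of 14), (7 boxes of 4, 0 boxes of 14)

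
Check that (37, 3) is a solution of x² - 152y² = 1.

Compute x² = 37² = 1369
Compute 152y² = 152·3² = 152·9 = 1368
x² - 152y² = 1369 - 1368 = 1
Since this equals 1, (37, 3) is a solution.

Yes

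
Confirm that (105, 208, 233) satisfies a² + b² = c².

Compute a² + b² = 105² + 208² = 11025 + 43264 = 54289
Compute c² = 233² = 54289
Since 54289 = 54289, confirmed.

Yes, it is a Pythagorean triple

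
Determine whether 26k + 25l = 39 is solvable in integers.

Step 1: Compute gcd(26, 25).
gcd(26, 25) = 1

Step 2: Check divisibility.
Does 1 divide 39? 39 = 1 x 39, so yes.

By the theorem on linear Diophantine equations, 26k + 25l = 39 has integer solutions if and only if gcd(26, 25) divides 39. Since 1 | 39, solutions exist.

Yes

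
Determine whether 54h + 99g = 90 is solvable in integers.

Step 1: Compute gcd(54, 99).
gcd(54, 99) = 9

Step 2: Check divisibility.
Does 9 divide 90? 90 = 9 x 10, so yes.

By the theorem on linear Diophantine equations, 54h + 99g = 90 has integer solutions if and only if gcd(54, 99) divides 90. Since 9 | 90, solutions exist.

Yes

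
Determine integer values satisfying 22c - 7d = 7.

Step 1: Check solvability.
gcd(22, 7) = 1
Since 1 divides 7, solutions exist.

Step 2: Apply extended Euclidean algorithm to find gcd.
We find integers such that 22*x0 + 7*y0 = 1

Step 3: Scale the particular solution.
Multiply by 7/1 = 7:
c = 7, d = 21

Step 4: Verify.
22*(7) - 7*(21) = 7 = 7 ✓

c = 7, d = 21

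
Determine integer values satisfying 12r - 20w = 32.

Step 1: Check solvability.
gcd(12, 20) = 4
Since 4 divides 32, solutions exist.

Step 2: Apply extended Euclidean algorithm to find gcd.
We find integers such that 12*x0 + 20*y0 = 4

Step 3: Scale the particular solution.
Multiply by 32/4 = 8:
r = 16, w = 8

Step 4: Verify.
12*(16) - 20*(8) = 32 = 32 ✓

r = 16, w = 8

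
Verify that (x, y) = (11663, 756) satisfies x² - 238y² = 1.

Compute x² = 11663² = 136025569
Compute 238y² = 238·756² = 238·571536 = 136025568
x² - 238y² = 136025569 - 136025568 = 1
Since this equals 1, (11663, 756) is a solution.

Yes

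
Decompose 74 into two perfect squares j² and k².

We need to find integers j, k > 0 such that j² + k² = 74.
Trying j = 5: k² = 74 - 5² = 74 - 25 = 49
k = 7
Check: 5² + 7² = 25 + 49 = 74 ✓

74 = 5² + 7²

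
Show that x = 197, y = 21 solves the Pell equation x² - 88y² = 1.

Compute x² = 197² = 38809
Compute 88y² = 88·21² = 88·441 = 38808
x² - 88y² = 38809 - 38808 = 1
Since this equals 1, (197, 21) is a solution.

Yes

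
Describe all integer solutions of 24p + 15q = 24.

Step 1: Compute gcd(24, 15) = 3.
Since 3 divides 24, solutions exist.

Step 2: Find a particular solution using extended Euclidean algorithm.
We get p₀ = 16, q₀ = -24.
Check: 24*16 + 15*-24 = 24 = 24 ✓

Step 3: Write the general solution.
p = 16 + (15/3)t = 16 + 5t
q = -24 - (24/3)t = -24 - 8t
for any integer t.

p = 16 + 5t, q = -24 - 8t for integer t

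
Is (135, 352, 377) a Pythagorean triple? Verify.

Compute a² + b² = 135² + 352² = 18225 + 123904 = 142129
Compute c² = 377² = 142129
Since 142129 = 142129, confirmed.

Yes, it is a Pythagorean triple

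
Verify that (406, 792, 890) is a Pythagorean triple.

Compute a² + b²:
406² + 792² = 164836 + 627264 = 792100
Compute c²:
890² = 792100
Since 792100 = 792100, it is a Pythagorean triple.

Yes, it is a Pythagorean triple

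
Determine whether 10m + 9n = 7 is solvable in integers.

Step 1: Compute gcd(10, 9).
gcd(10, 9) = 1

Step 2: Check divisibility.
Does 1 divide 7? 7 = 1 x 7, so yes.

By the theorem on linear Diophantine equations, 10m + 9n = 7 has integer solutions if and only if gcd(10, 9) divides 7. Since 1 | 7, solutions exist.

Yes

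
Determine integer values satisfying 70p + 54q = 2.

Step 1: Check solvability.
gcd(70, 54) = 2
Since 2 divides 2, solutions exist.

Step 2: Apply extended Euclidean algorithm to find gcd.
We find integers such that 70*x0 + 54*y0 = 2

Step 3: Scale the particular solution.
Multiply by 2/2 = 1:
p = -10, q = 13

Step 4: Verify.
70*(-10) + 54*(13) = 2 = 2 ✓

p = -10, q = 13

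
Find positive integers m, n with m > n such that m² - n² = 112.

Factor: m² - n² = (m+n)(m-n) = 112.
We need two factors of 112 with the same parity.
Use m+n = 56 and m-n = 2 (product 56·2 = 112).
Adding: 2m = 58, so m = 29.
Subtracting: 2n = 54, so n = 27.
Check: 29² - 27² = 841 - 729 = 112 ✓

m = 29, n = 27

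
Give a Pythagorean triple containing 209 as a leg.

We need the other leg and hypotenuse such that 209² + x² = c².
Take x = 120, c = 241: 209² + 120² = 43681 + 14400 = 58081 = 241² ✓
Triple: (209, 120, 241)

(209, 120, 241)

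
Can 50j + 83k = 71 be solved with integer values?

Step 1: Compute gcd(50, 83).
gcd(50, 83) = 1

Step 2: Check divisibility.
Does 1 divide 71? 71 = 1 x 71, so yes.

By the theorem on linear Diophantine equations, 50j + 83k = 71 has integer solutions if and only if gcd(50, 83) divides 71. Since 1 | 71, solutions exist.

Yes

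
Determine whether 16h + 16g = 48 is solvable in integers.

Step 1: Compute gcd(16, 16).
gcd(16, 16) = 16

Step 2: Check divisibility.
Does 16 divide 48? 48 = 16 x 3, so yes.

By the theorem on linear Diophantine equations, 16h + 16g = 48 has integer solutions if and only if gcd(16, 16) divides 48. Since 16 | 48, solutions exist.

Yes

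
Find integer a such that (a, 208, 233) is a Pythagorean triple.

a² = c² - b² = 233² - 208² = 54289 - 43264 = 11025
a = sqrt(11025) = 105

105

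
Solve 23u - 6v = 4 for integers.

Step 1: Check solvability.
gcd(23, 6) = 1
Since 1 divides 4, solutions exist.

Step 2: Apply extended Euclidean algorithm to find gcd.
We find integers such that 23*x0 + 6*y0 = 1

Step 3: Scale the particular solution.
Multiply by 4/1 = 4:
u = -4, v = -16

Step 4: Verify.
23*(-4) - 6*(-16) = 4 = 4 ✓

u = -4, v = -16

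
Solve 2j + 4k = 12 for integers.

Step 1: Check solvability.
gcd(2, 4) = 2
Since 2 divides 12, solutions exist.

Step 2: Apply extended Euclidean algorithm to find gcd.
We find integers such that 2*x0 + 4*y0 = 2

Step 3: Scale the particular solution.
Multiply by 12/2 = 6:
j = 6, k = 0

Step 4: Verify.
2*(6) + 4*(0) = 12 = 12 ✓

j = 6, k = 0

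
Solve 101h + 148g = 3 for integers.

Step 1: Check solvability.
gcd(101, 148) = 1
Since 1 divides 3, solutions exist.

Step 2: Apply extended Euclidean algorithm to find gcd.
We find integers such that 101*x0 + 148*y0 = 1

Step 3: Scale the particular solution.
Multiply by 3/1 = 3:
h = -189, g = 129

Step 4: Verify.
101*(-189) + 148*(129) = 3 = 3 ✓

h = -189, g = 129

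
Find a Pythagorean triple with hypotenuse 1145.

We need a² + b² = 1145² = 1311025.
Trying: 1105² + 300² = 1221025 + 90000 = 1311025 ✓

(1105, 300, 1145)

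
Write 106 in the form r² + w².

We need to find integers r, w > 0 such that r² + w² = 106.
Trying r = 5: w² = 106 - 5² = 106 - 25 = 81
w = 9
Check: 5² + 9² = 25 + 81 = 106 ✓

106 = 5² + 9²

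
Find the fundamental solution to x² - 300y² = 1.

We seek the smallest positive integers (x, y) with x² - 300y² = 1, i.e., x² = 300y² + 1.
Try successive y values:
y = 1: x² = 300·1² + 1 = 301, not a perfect square
y = 2: x² = 300·2² + 1 = 1201, not a perfect square
y = 3: x² = 300·3² + 1 = 2701, not a perfect square
... continuing the search (or via continued fractions) ...
y = 78: x² = 300·78² + 1 = 1825201, x = 1351 ✓

Verify: 1351² - 300·78² = 1825201 - 1825200 = 1 ✓

x = 1351, y = 78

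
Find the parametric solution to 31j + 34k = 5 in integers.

Step 1: Compute gcd(31, 34) = 1.
Since 1 divides 5, solutions exist.

Step 2: Find a particular solution using extended Euclidean algorithm.
We get j₀ = 55, k₀ = -50.
Check: 31*55 + 34*-50 = 5 = 5 ✓

Step 3: Write the general solution.
j = 55 + (34/1)t = 55 + 34t
k = -50 - (31/1)t = -50 - 31t
for any integer t.

j = 55 + 34t, k = -50 - 31t for integer t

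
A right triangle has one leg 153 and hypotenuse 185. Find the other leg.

b² = c² - a² = 34225 - 23409 = 10816
b = 104

104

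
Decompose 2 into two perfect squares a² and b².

We need to find integers a, b > 0 such that a² + b² = 2.
Trying a = 1: b² = 2 - 1² = 2 - 1 = 1
b = 1
Check: 1² + 1² = 1 + 1 = 2 ✓

2 = 1² + 1²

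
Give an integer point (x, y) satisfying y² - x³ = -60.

Try small integer x values and check whether x³ - 60 is a perfect square.
x = 4: x³ - 60 = 4³ - 60 = 64 - 60 = 4
Is 4 a perfect square? 2² = 4 ✓
So (x, y) = (4, 2) is a solution.

x = 4, y = 2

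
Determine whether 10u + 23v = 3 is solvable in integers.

Step 1: Compute gcd(10, 23).
gcd(10, 23) = 1

Step 2: Check divisibility.
Does 1 divide 3? 3 = 1 x 3, so yes.

By the theorem on linear Diophantine equations, 10u + 23v = 3 has integer solutions if and only if gcd(10, 23) divides 3. Since 1 | 3, solutions exist.

Yes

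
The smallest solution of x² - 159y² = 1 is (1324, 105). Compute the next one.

Solutions to x² - Dy² = 1 are generated by powers of (x₀ + y₀√D).
The next solution satisfies x₁ + y₁√159 = (x₀ + y₀√159)², giving:
x₁ = x₀² + 159y₀² = 1324² + 159·105² = 1752976 + 1752975 = 3505951
y₁ = 2x₀y₀ = 2·1324·105 = 278040

Verify: 3505951² - 159·278040² = 12291692414401 - 12291692414400 = 1 ✓

x = 3505951, y = 278040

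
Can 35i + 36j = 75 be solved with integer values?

Step 1: Compute gcd(35, 36).
gcd(35, 36) = 1

Step 2: Check divisibility.
Does 1 divide 75? 75 = 1 x 75, so yes.

By the theorem on linear Diophantine equations, 35i + 36j = 75 has integer solutions if and only if gcd(35, 36) divides 75. Since 1 | 75, solutions exist.

Yes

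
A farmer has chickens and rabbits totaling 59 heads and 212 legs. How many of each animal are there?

Let c = chickens, r = rabbits.
Heads: c + r = 59
Legs: 2c + 4r = 212
From the first equation, c = 59 - r. Substitute:
2(59 - r) + 4r = 212
118 + 2r = 212
r = (212 - 118)/2 = 47
c = 59 - 47 = 12

Chickens: 12, Rabbits: 47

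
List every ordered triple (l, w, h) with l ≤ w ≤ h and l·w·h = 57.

Iterate l from 1 to ⌊57^(1/3)⌋. For each l dividing 57, iterate w ≥ l with w dividing 57/l, and set h = 57/(l·w).
Triples found (2): (1×1×57), (1×3×19)

(1×1×57), (1×3×19)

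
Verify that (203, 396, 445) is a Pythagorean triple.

Compute a² + b²:
203² + 396² = 41209 + 156816 = 198025
Compute c²:
445² = 198025
Since 198025 = 198025, it is a Pythagorean triple.

Yes, it is a Pythagorean triple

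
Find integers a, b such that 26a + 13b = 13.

Step 1: Check solvability.
gcd(26, 13) = 13
Since 13 divides 13, solutions exist.

Step 2: Apply extended Euclidean algorithm to find gcd.
We find integers such that 26*x0 + 13*y0 = 13

Step 3: Scale the particular solution.
Multiply by 13/13 = 1:
a = 0, b = 1

Step 4: Verify.
26*(0) + 13*(1) = 13 = 13 ✓

a = 0, b = 1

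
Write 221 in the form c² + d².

We need to find integers c, d > 0 such that c² + d² = 221.
Trying c = 5: d² = 221 - 5² = 221 - 25 = 196
d = 14
Check: 5² + 14² = 25 + 196 = 221 ✓

221 = 5² + 14²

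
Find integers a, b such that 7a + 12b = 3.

Step 1: Check solvability.
gcd(7, 12) = 1
Since 1 divides 3, solutions exist.

Step 2: Apply extended Euclidean algorithm to find gcd.
We find integers such that 7*x0 + 12*y0 = 1

Step 3: Scale the particular solution.
Multiply by 3/1 = 3:
a = -15, b = 9

Step 4: Verify.
7*(-15) + 12*(9) = 3 = 3 ✓

a = -15, b = 9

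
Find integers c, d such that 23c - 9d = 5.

Step 1: Check solvability.
gcd(23, 9) = 1
Since 1 divides 5, solutions exist.

Step 2: Apply extended Euclidean algorithm to find gcd.
We find integers such that 23*x0 + 9*y0 = 1

Step 3: Scale the particular solution.
Multiply by 5/1 = 5:
c = 10, d = 25

Step 4: Verify.
23*(10) - 9*(25) = 5 = 5 ✓

c = 10, d = 25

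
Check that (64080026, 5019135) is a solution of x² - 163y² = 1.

Compute x² = 64080026² = 4106249732160676
Compute 163y² = 163·5019135² = 163·25191716148225 = 4106249732160675
x² - 163y² = 4106249732160676 - 4106249732160675 = 1
Since this equals 1, (64080026, 5019135) is a solution.

Yes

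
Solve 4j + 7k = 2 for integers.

Step 1: Check solvability.
gcd(4, 7) = 1
Since 1 divides 2, solutions exist.

Step 2: Apply extended Euclidean algorithm to find gcd.
We find integers such that 4*x0 + 7*y0 = 1

Step 3: Scale the particular solution.
Multiply by 2/1 = 2:
j = 4, k = -2

Step 4: Verify.
4*(4) + 7*(-2) = 2 = 2 ✓

j = 4, k = -2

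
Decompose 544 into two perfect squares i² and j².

We need to find integers i, j > 0 such that i² + j² = 544.
Trying i = 12: j² = 544 - 12² = 544 - 144 = 400
j = 20
Check: 12² + 20² = 144 + 400 = 544 ✓

544 = 12² + 20²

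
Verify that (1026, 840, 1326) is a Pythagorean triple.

Compute a² + b²:
1026² + 840² = 1052676 + 705600 = 1758276
Compute c²:
1326² = 1758276
Since 1758276 = 1758276, it is a Pythagorean triple.

Yes, it is a Pythagorean triple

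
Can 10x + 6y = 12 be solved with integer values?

Step 1: Compute gcd(10, 6).
gcd(10, 6) = 2

Step 2: Check divisibility.
Does 2 divide 12? 12 = 2 x 6, so yes.

By the theorem on linear Diophantine equations, 10x + 6y = 12 has integer solutions if and only if gcd(10, 6) divides 12. Since 2 | 12, solutions exist.

Yes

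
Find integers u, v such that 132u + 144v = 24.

Step 1: Check solvability.
gcd(132, 144) = 12
Since 12 divides 24, solutions exist.

Step 2: Apply extended Euclidean algorithm to find gcd.
We find integers such that 132*x0 + 144*y0 = 12

Step 3: Scale the particular solution.
Multiply by 24/12 = 2:
u = -2, v = 2

Step 4: Verify.
132*(-2) + 144*(2) = 24 = 24 ✓

u = -2, v = 2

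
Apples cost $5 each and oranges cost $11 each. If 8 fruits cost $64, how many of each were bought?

Let a = apples, o = oranges.
a + o = 8
5a + 11o = 64
Substitute o = 8 - a:
5a + 11(8 - a) = 64
(5 - 11)a = 64 - 88
-6a = -24
a = 4, o = 8 - 4 = 4

Apples: 4, Oranges: 4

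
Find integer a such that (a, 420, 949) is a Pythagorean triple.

a² = c² - b² = 949² - 420² = 900601 - 176400 = 724201
a = sqrt(724201) = 851

851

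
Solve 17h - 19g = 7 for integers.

Step 1: Check solvability.
gcd(17, 19) = 1
Since 1 divides 7, solutions exist.

Step 2: Apply extended Euclidean algorithm to find gcd.
We find integers such that 17*x0 + 19*y0 = 1

Step 3: Scale the particular solution.
Multiply by 7/1 = 7:
h = 63, g = 56

Step 4: Verify.
17*(63) - 19*(56) = 7 = 7 ✓

h = 63, g = 56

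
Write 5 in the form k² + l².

We need to find integers k, l > 0 such that k² + l² = 5.
Trying k = 1: l² = 5 - 1² = 5 - 1 = 4
l = 2
Check: 1² + 2² = 1 + 4 = 5 ✓

5 = 1² + 2²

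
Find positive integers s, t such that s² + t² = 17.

Search for s with 17 - s² a perfect square.
s = 1: 17 - 1² = 17 - 1 = 16 = 4² ✓
So s = 1, t = 4.

s = 1, t = 4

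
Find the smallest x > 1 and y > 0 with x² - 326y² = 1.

We seek the smallest positive integers (x, y) with x² - 326y² = 1, i.e., x² = 326y² + 1.
Try successive y values:
y = 1: x² = 326·1² + 1 = 327, not a perfect square
y = 2: x² = 326·2² + 1 = 1305, not a perfect square
y = 3: x² = 326·3² + 1 = 2935, not a perfect square
... continuing the search (or via continued fractions) ...
y = 18: x² = 326·18² + 1 = 105625, x = 325 ✓

Verify: 325² - 326·18² = 105625 - 105624 = 1 ✓

x = 325, y = 18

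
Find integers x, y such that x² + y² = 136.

We need to find integers x, y > 0 such that x² + y² = 136.
Trying x = 6: y² = 136 - 6² = 136 - 36 = 100
y = 10
Check: 6² + 10² = 36 + 100 = 136 ✓

136 = 6² + 10²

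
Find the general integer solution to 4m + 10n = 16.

Step 1: Compute gcd(4, 10) = 2.
Since 2 divides 16, solutions exist.

Step 2: Find a particular solution using extended Euclidean algorithm.
We get m₀ = -16, n₀ = 8.
Check: 4*-16 + 10*8 = 16 = 16 ✓

Step 3: Write the general solution.
m = -16 + (10/2)t = -16 + 5t
n = 8 - (4/2)t = 8 - 2t
for any integer t.

m = -16 + 5t, n = 8 - 2t for integer t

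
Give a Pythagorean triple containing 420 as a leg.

We need the other leg and hypotenuse such that 420² + x² = c².
Take x = 29, c = 421: 420² + 29² = 176400 + 841 = 177241 = 421² ✓
Triple: (29, 420, 421)

(29, 420, 421)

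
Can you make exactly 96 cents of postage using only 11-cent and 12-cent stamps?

We need non-negative x, y with 11x + 12y = 96.
gcd(11, 12) = 1 divides 96, so integer solutions exist.
Search for a non-negative one: x = 0 gives 12y = 96 - 0 = 96, so y = 8.
Check: 11·0 + 12·8 = 96 ✓

Yes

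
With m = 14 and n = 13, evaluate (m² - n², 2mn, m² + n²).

a = m² - n² = 196 - 169 = 27
b = 2mn = 2·14·13 = 364
c = m² + n² = 196 + 169 = 365
Verify: 27² + 364² = 729 + 132496 = 133225 = 365² ✓

(27, 364, 365)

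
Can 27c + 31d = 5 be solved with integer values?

Step 1: Compute gcd(27, 31).
gcd(27, 31) = 1

Step 2: Check divisibility.
Does 1 divide 5? 5 = 1 x 5, so yes.

By the theorem on linear Diophantine equations, 27c + 31d = 5 has integer solutions if and only if gcd(27, 31) divides 5. Since 1 | 5, solutions exist.

Yes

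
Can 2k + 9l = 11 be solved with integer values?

Step 1: Compute gcd(2, 9).
gcd(2, 9) = 1

Step 2: Check divisibility.
Does 1 divide 11? 11 = 1 x 11, so yes.

By the theorem on linear Diophantine equations, 2k + 9l = 11 has integer solutions if and only if gcd(2, 9) divides 11. Since 1 | 11, solutions exist.

Yes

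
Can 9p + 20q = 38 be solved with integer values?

Step 1: Compute gcd(9, 20).
gcd(9, 20) = 1

Step 2: Check divisibility.
Does 1 divide 38? 38 = 1 x 38, so yes.

By the theorem on linear Diophantine equations, 9p + 20q = 38 has integer solutions if and only if gcd(9, 20) divides 38. Since 1 | 38, solutions exist.

Yes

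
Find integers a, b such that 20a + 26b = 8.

Step 1: Check solvability.
gcd(20, 26) = 2
Since 2 divides 8, solutions exist.

Step 2: Apply extended Euclidean algorithm to find gcd.
We find integers such that 20*x0 + 26*y0 = 2

Step 3: Scale the particular solution.
Multiply by 8/2 = 4:
a = 16, b = -12

Step 4: Verify.
20*(16) + 26*(-12) = 8 = 8 ✓

a = 16, b = -12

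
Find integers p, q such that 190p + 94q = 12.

Step 1: Check solvability.
gcd(190, 94) = 2
Since 2 divides 12, solutions exist.

Step 2: Apply extended Euclidean algorithm to find gcd.
We find integers such that 190*x0 + 94*y0 = 2

Step 3: Scale the particular solution.
Multiply by 12/2 = 6:
p = 6, q = -12

Step 4: Verify.
190*(6) + 94*(-12) = 12 = 12 ✓

p = 6, q = -12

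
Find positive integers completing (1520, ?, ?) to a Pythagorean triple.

We need the other leg and hypotenuse such that 1520² + x² = c².
Take x = 1485, c = 2125: 1520² + 1485² = 2310400 + 2205225 = 4515625 = 2125² ✓
Triple: (1485, 1520, 2125)

(1485, 1520, 2125)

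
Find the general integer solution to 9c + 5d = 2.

Step 1: Compute gcd(9, 5) = 1.
Since 1 divides 2, solutions exist.

Step 2: Find a particular solution using extended Euclidean algorithm.
We get c₀ = -2, d₀ = 4.
Check: 9*-2 + 5*4 = 2 = 2 ✓

Step 3: Write the general solution.
c = -2 + (5/1)t = -2 + 5t
d = 4 - (9/1)t = 4 - 9t
for any integer t.

c = -2 + 5t, d = 4 - 9t for integer t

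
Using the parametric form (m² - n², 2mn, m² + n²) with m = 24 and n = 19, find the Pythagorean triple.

a = m² - n² = 576 - 361 = 215
b = 2mn = 2·24·19 = 912
c = m² + n² = 576 + 361 = 937
Verify: 215² + 912² = 46225 + 831744 = 877969 = 937² ✓

(215, 912, 937)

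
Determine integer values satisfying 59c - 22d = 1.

Step 1: Check solvability.
gcd(59, 22) = 1
Since 1 divides 1, solutions exist.

Step 2: Apply extended Euclidean algorithm to find gcd.
We find integers such that 59*x0 + 22*y0 = 1

Step 3: Scale the particular solution.
Multiply by 1/1 = 1:
c = 3, d = 8

Step 4: Verify.
59*(3) - 22*(8) = 1 = 1 ✓

c = 3, d = 8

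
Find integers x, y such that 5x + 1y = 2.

Step 1: Check solvability.
gcd(5, 1) = 1
Since 1 divides 2, solutions exist.

Step 2: Apply extended Euclidean algorithm to find gcd.
We find integers such that 5*x0 + 1*y0 = 1

Step 3: Scale the particular solution.
Multiply by 2/1 = 2:
x = 0, y = 2

Step 4: Verify.
5*(0) + 1*(2) = 2 = 2 ✓

x = 0, y = 2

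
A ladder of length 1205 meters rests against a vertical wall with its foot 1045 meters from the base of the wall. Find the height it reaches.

The ladder, wall, and ground form a right triangle with hypotenuse 1205 and one leg 1045.
By the Pythagorean theorem: h² = 1205² - 1045² = 1452025 - 1092025 = 360000
h = √360000 = 600 meters

600 meters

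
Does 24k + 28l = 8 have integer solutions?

Step 1: Compute gcd(24, 28).
gcd(24, 28) = 4

Step 2: Check divisibility.
Does 4 divide 8? 8 = 4 x 2, so yes.

By the theorem on linear Diophantine equations, 24k + 28l = 8 has integer solutions if and only if gcd(24, 28) divides 8. Since 4 | 8, solutions exist.

Yes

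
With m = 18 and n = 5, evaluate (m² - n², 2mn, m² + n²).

a = m² - n² = 324 - 25 = 299
b = 2mn = 2·18·5 = 180
c = m² + n² = 324 + 25 = 349
Verify: 299² + 180² = 89401 + 32400 = 121801 = 349² ✓

(299, 180, 349)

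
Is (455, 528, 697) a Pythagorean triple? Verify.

Compute a² + b² = 455² + 528² = 207025 + 278784 = 485809
Compute c² = 697² = 485809
Since 485809 = 485809, confirmed.

Yes, it is a Pythagorean triple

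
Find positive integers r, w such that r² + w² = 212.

Search for r with 212 - r² a perfect square.
r = 4: 212 - 4² = 212 - 16 = 196 = 14² ✓
So r = 4, w = 14.

r = 4, w = 14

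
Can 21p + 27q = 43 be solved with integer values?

Step 1: Compute gcd(21, 27).
gcd(21, 27) = 3

Step 2: Check divisibility.
Does 3 divide 43? 43 = 3 x 14 + 1, so no.

By the theorem on linear Diophantine equations, 21p + 27q = 43 has integer solutions if and only if gcd(21, 27) divides 43. Since 3 does not divide 43, no solutions exist.

No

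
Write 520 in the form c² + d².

We need to find integers c, d > 0 such that c² + d² = 520.
Trying c = 6: d² = 520 - 6² = 520 - 36 = 484
d = 22
Check: 6² + 22² = 36 + 484 = 520 ✓

520 = 6² + 22²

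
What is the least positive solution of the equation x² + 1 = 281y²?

We need x² = 281y² - 1. Try successive y:
y = 1: x² = 281·1² - 1 = 280, not a perfect square
y = 2: x² = 281·2² - 1 = 1123, not a perfect square
y = 3: x² = 281·3² - 1 = 2528, not a perfect square
...
y = 63445: x² = 281·63445² - 1 = 1131100315024 = 1063532² ✓
Check: 1063532² - 281·63445² = 1131100315024 - 1131100315025 = -1 ✓

x = 1063532, y = 63445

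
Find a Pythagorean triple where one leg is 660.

We need the other leg and hypotenuse such that 660² + x² = c².
Take x = 259, c = 709: 660² + 259² = 435600 + 67081 = 502681 = 709² ✓
Triple: (259, 660, 709)

(259, 660, 709)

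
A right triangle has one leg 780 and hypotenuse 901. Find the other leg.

a² = c² - b² = 811801 - 608400 = 203401
a = 451

451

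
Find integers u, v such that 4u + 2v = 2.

Step 1: Check solvability.
gcd(4, 2) = 2
Since 2 divides 2, solutions exist.

Step 2: Apply extended Euclidean algorithm to find gcd.
We find integers such that 4*x0 + 2*y0 = 2

Step 3: Scale the particular solution.
Multiply by 2/2 = 1:
u = 0, v = 1

Step 4: Verify.
4*(0) + 2*(1) = 2 = 2 ✓

u = 0, v = 1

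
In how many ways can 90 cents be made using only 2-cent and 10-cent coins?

We need non-negative integers (x, y) with 2x + 10y = 90.
For each x from 0 to 45, check if (90 - 2x) is a non-negative multiple of 10.
Solutions (x, y): (0,9), (5,8), (10,7), (15,6), ...
Count: 10

10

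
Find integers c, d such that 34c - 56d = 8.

Step 1: Check solvability.
gcd(34, 56) = 2
Since 2 divides 8, solutions exist.

Step 2: Apply extended Euclidean algorithm to find gcd.
We find integers such that 34*x0 + 56*y0 = 2

Step 3: Scale the particular solution.
Multiply by 8/2 = 4:
c = 20, d = 12

Step 4: Verify.
34*(20) - 56*(12) = 8 = 8 ✓

c = 20, d = 12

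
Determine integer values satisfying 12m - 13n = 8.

Step 1: Check solvability.
gcd(12, 13) = 1
Since 1 divides 8, solutions exist.

Step 2: Apply extended Euclidean algorithm to find gcd.
We find integers such that 12*x0 + 13*y0 = 1

Step 3: Scale the particular solution.
Multiply by 8/1 = 8:
m = -8, n = -8

Step 4: Verify.
12*(-8) - 13*(-8) = 8 = 8 ✓

m = -8, n = -8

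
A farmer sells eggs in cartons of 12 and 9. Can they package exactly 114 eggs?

We need non-negative a, b with 12a + 9b = 114.
gcd(12, 9) = 3 divides 114.
Try a = 2: 9b = 114 - 24 = 90, so b = 10.
One way: 2 cartons of 12 and 10 cartons of 9.

Yes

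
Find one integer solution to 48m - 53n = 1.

Step 1: Check solvability.
gcd(48, 53) = 1
Since 1 divides 1, solutions exist.

Step 2: Apply extended Euclidean algorithm to find gcd.
We find integers such that 48*x0 + 53*y0 = 1

Step 3: Scale the particular solution.
Multiply by 1/1 = 1:
m = 21, n = 19

Step 4: Verify.
48*(21) - 53*(19) = 1 = 1 ✓

m = 21, n = 19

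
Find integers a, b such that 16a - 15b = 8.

Step 1: Check solvability.
gcd(16, 15) = 1
Since 1 divides 8, solutions exist.

Step 2: Apply extended Euclidean algorithm to find gcd.
We find integers such that 16*x0 + 15*y0 = 1

Step 3: Scale the particular solution.
Multiply by 8/1 = 8:
a = 8, b = 8

Step 4: Verify.
16*(8) - 15*(8) = 8 = 8 ✓

a = 8, b = 8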